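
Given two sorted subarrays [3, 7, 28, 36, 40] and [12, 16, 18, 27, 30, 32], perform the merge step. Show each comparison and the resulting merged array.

Merging process:

Compare 3 vs 12: take 3 from left. Merged: [3]
Compare 7 vs 12: take 7 from left. Merged: [3, 7]
Compare 28 vs 12: take 12 from right. Merged: [3, 7, 12]
Compare 28 vs 16: take 16 from right. Merged: [3, 7, 12, 16]
Compare 28 vs 18: take 18 from right. Merged: [3, 7, 12, 16, 18]
Compare 28 vs 27: take 27 from right. Merged: [3, 7, 12, 16, 18, 27]
Compare 28 vs 30: take 28 from left. Merged: [3, 7, 12, 16, 18, 27, 28]
Compare 36 vs 30: take 30 from right. Merged: [3, 7, 12, 16, 18, 27, 28, 30]
Compare 36 vs 32: take 32 from right. Merged: [3, 7, 12, 16, 18, 27, 28, 30, 32]
Append remaining from left: [36, 40]. Merged: [3, 7, 12, 16, 18, 27, 28, 30, 32, 36, 40]

Final merged array: [3, 7, 12, 16, 18, 27, 28, 30, 32, 36, 40]
Total comparisons: 9

The merged array is [3, 7, 12, 16, 18, 27, 28, 30, 32, 36, 40], requiring 9 comparisons. The merge step runs in O(n) time where n is the total number of elements.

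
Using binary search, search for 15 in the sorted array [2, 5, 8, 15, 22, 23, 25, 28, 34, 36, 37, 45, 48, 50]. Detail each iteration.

Binary search for 15 in [2, 5, 8, 15, 22, 23, 25, 28, 34, 36, 37, 45, 48, 50]:

lo=0, hi=13, mid=6, arr[mid]=25 -> 25 > 15, search left half
lo=0, hi=5, mid=2, arr[mid]=8 -> 8 < 15, search right half
lo=3, hi=5, mid=4, arr[mid]=22 -> 22 > 15, search left half
lo=3, hi=3, mid=3, arr[mid]=15 -> Found target at index 3!

Binary search finds 15 at index 3 after 4 comparisons. The search repeatedly halves the search space by comparing with the middle element.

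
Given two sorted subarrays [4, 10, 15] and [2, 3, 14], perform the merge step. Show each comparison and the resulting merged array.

Merging process:

Compare 4 vs 2: take 2 from right. Merged: [2]
Compare 4 vs 3: take 3 from right. Merged: [2, 3]
Compare 4 vs 14: take 4 from left. Merged: [2, 3, 4]
Compare 10 vs 14: take 10 from left. Merged: [2, 3, 4, 10]
Compare 15 vs 14: take 14 from right. Merged: [2, 3, 4, 10, 14]
Append remaining from left: [15]. Merged: [2, 3, 4, 10, 14, 15]

Final merged array: [2, 3, 4, 10, 14, 15]
Total comparisons: 5

The merged array is [2, 3, 4, 10, 14, 15], requiring 5 comparisons. The merge step runs in O(n) time where n is the total number of elements.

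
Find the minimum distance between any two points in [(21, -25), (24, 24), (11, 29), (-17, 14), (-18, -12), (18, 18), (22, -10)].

Computing all pairwise distances among 7 points:

d((21, -25), (24, 24)) = 49.0918
d((21, -25), (11, 29)) = 54.9181
d((21, -25), (-17, 14)) = 54.4518
d((21, -25), (-18, -12)) = 41.1096
d((21, -25), (18, 18)) = 43.1045
d((21, -25), (22, -10)) = 15.0333
d((24, 24), (11, 29)) = 13.9284
d((24, 24), (-17, 14)) = 42.2019
d((24, 24), (-18, -12)) = 55.3173
d((24, 24), (18, 18)) = 8.4853 <-- minimum
d((24, 24), (22, -10)) = 34.0588
d((11, 29), (-17, 14)) = 31.7648
d((11, 29), (-18, -12)) = 50.2195
d((11, 29), (18, 18)) = 13.0384
d((11, 29), (22, -10)) = 40.5216
d((-17, 14), (-18, -12)) = 26.0192
d((-17, 14), (18, 18)) = 35.2278
d((-17, 14), (22, -10)) = 45.793
d((-18, -12), (18, 18)) = 46.8615
d((-18, -12), (22, -10)) = 40.05
d((18, 18), (22, -10)) = 28.2843

Closest pair: (24, 24) and (18, 18) with distance 8.4853

The closest pair is (24, 24) and (18, 18) with Euclidean distance 8.4853. For 7 points, brute-force pairwise comparison is shown above. For large n, the divide-and-conquer algorithm (sort by x, recurse on halves, check the dividing strip) achieves O(n log n).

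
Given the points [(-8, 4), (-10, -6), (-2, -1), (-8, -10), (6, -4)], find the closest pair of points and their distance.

Computing all pairwise distances among 5 points:

d((-8, 4), (-10, -6)) = 10.198
d((-8, 4), (-2, -1)) = 7.8102
d((-8, 4), (-8, -10)) = 14.0
d((-8, 4), (6, -4)) = 16.1245
d((-10, -6), (-2, -1)) = 9.434
d((-10, -6), (-8, -10)) = 4.4721 <-- minimum
d((-10, -6), (6, -4)) = 16.1245
d((-2, -1), (-8, -10)) = 10.8167
d((-2, -1), (6, -4)) = 8.544
d((-8, -10), (6, -4)) = 15.2315

Closest pair: (-10, -6) and (-8, -10) with distance 4.4721

The closest pair is (-10, -6) and (-8, -10) with Euclidean distance 4.4721. For 5 points, brute-force pairwise comparison is shown above. For large n, the divide-and-conquer algorithm (sort by x, recurse on halves, check the dividing strip) achieves O(n log n).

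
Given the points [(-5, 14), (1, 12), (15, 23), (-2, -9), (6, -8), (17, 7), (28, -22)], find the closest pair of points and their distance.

Computing all pairwise distances among 7 points:

d((-5, 14), (1, 12)) = 6.3246 <-- minimum
d((-5, 14), (15, 23)) = 21.9317
d((-5, 14), (-2, -9)) = 23.1948
d((-5, 14), (6, -8)) = 24.5967
d((-5, 14), (17, 7)) = 23.0868
d((-5, 14), (28, -22)) = 48.8365
d((1, 12), (15, 23)) = 17.8045
d((1, 12), (-2, -9)) = 21.2132
d((1, 12), (6, -8)) = 20.6155
d((1, 12), (17, 7)) = 16.7631
d((1, 12), (28, -22)) = 43.4166
d((15, 23), (-2, -9)) = 36.2353
d((15, 23), (6, -8)) = 32.28
d((15, 23), (17, 7)) = 16.1245
d((15, 23), (28, -22)) = 46.8402
d((-2, -9), (6, -8)) = 8.0623
d((-2, -9), (17, 7)) = 24.8395
d((-2, -9), (28, -22)) = 32.6956
d((6, -8), (17, 7)) = 18.6011
d((6, -8), (28, -22)) = 26.0768
d((17, 7), (28, -22)) = 31.0161

Closest pair: (-5, 14) and (1, 12) with distance 6.3246

The closest pair is (-5, 14) and (1, 12) with Euclidean distance 6.3246. For 7 points, brute-force pairwise comparison is shown above. For large n, the divide-and-conquer algorithm (sort by x, recurse on halves, check the dividing strip) achieves O(n log n).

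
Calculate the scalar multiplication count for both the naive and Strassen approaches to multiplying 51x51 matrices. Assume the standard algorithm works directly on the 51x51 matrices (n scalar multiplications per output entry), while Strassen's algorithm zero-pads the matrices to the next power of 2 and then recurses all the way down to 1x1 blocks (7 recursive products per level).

Matrix multiplication for 51x51 matrices:

Strassen's algorithm requires power-of-2 dimensions. Pad 51x51 to 64x64 (next power of 2).

Standard algorithm: 51^3 = 132651 multiplications
Strassen's algorithm: 7^(log2(64)) = 7^6 = 117649 multiplications
Savings: 132651 - 117649 = 15002 multiplications

Standard: 132651 multiplications (51^3). Strassen: 117649 multiplications (7^6, after padding to 64x64). Strassen reduces 8 recursive multiplications to 7 at each level.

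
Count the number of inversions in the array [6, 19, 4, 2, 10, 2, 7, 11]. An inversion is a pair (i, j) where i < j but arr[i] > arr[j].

Finding inversions in [6, 19, 4, 2, 10, 2, 7, 11]:

(0, 2): arr[0]=6 > arr[2]=4
(0, 3): arr[0]=6 > arr[3]=2
(0, 5): arr[0]=6 > arr[5]=2
(1, 2): arr[1]=19 > arr[2]=4
(1, 3): arr[1]=19 > arr[3]=2
(1, 4): arr[1]=19 > arr[4]=10
(1, 5): arr[1]=19 > arr[5]=2
(1, 6): arr[1]=19 > arr[6]=7
(1, 7): arr[1]=19 > arr[7]=11
(2, 3): arr[2]=4 > arr[3]=2
(2, 5): arr[2]=4 > arr[5]=2
(4, 5): arr[4]=10 > arr[5]=2
(4, 6): arr[4]=10 > arr[6]=7

Total inversions: 13

The array has 13 inversion(s): (0,2), (0,3), (0,5), (1,2), (1,3), (1,4), (1,5), (1,6), (1,7), (2,3), (2,5), (4,5), (4,6). Each pair (i,j) satisfies i < j and arr[i] > arr[j].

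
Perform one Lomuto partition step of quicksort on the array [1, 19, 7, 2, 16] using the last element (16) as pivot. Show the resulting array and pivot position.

Lomuto partition with pivot = 16:

Initial array: [1, 19, 7, 2, 16]

arr[0]=1 <= 16: swap with position 0, array becomes [1, 19, 7, 2, 16]
arr[1]=19 > 16: no swap
arr[2]=7 <= 16: swap with position 1, array becomes [1, 7, 19, 2, 16]
arr[3]=2 <= 16: swap with position 2, array becomes [1, 7, 2, 19, 16]

Place pivot at position 3: [1, 7, 2, 16, 19]
Pivot position: 3

After partitioning with pivot 16, the array becomes [1, 7, 2, 16, 19]. The pivot is placed at index 3. All elements to the left of the pivot are <= 16, and all elements to the right are > 16.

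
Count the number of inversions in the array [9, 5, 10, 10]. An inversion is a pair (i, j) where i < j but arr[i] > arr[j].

Finding inversions in [9, 5, 10, 10]:

(0, 1): arr[0]=9 > arr[1]=5

Total inversions: 1

The array has 1 inversion(s): (0,1). Each pair (i,j) satisfies i < j and arr[i] > arr[j].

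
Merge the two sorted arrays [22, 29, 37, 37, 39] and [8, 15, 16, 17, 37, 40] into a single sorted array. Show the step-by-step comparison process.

Merging process:

Compare 22 vs 8: take 8 from right. Merged: [8]
Compare 22 vs 15: take 15 from right. Merged: [8, 15]
Compare 22 vs 16: take 16 from right. Merged: [8, 15, 16]
Compare 22 vs 17: take 17 from right. Merged: [8, 15, 16, 17]
Compare 22 vs 37: take 22 from left. Merged: [8, 15, 16, 17, 22]
Compare 29 vs 37: take 29 from left. Merged: [8, 15, 16, 17, 22, 29]
Compare 37 vs 37: take 37 from left. Merged: [8, 15, 16, 17, 22, 29, 37]
Compare 37 vs 37: take 37 from left. Merged: [8, 15, 16, 17, 22, 29, 37, 37]
Compare 39 vs 37: take 37 from right. Merged: [8, 15, 16, 17, 22, 29, 37, 37, 37]
Compare 39 vs 40: take 39 from left. Merged: [8, 15, 16, 17, 22, 29, 37, 37, 37, 39]
Append remaining from right: [40]. Merged: [8, 15, 16, 17, 22, 29, 37, 37, 37, 39, 40]

Final merged array: [8, 15, 16, 17, 22, 29, 37, 37, 37, 39, 40]
Total comparisons: 10

The merged array is [8, 15, 16, 17, 22, 29, 37, 37, 37, 39, 40], requiring 10 comparisons. The merge step runs in O(n) time where n is the total number of elements.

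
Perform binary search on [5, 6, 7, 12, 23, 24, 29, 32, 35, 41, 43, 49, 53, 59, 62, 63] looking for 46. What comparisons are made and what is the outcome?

Binary search for 46 in [5, 6, 7, 12, 23, 24, 29, 32, 35, 41, 43, 49, 53, 59, 62, 63]:

lo=0, hi=15, mid=7, arr[mid]=32 -> 32 < 46, search right half
lo=8, hi=15, mid=11, arr[mid]=49 -> 49 > 46, search left half
lo=8, hi=10, mid=9, arr[mid]=41 -> 41 < 46, search right half
lo=10, hi=10, mid=10, arr[mid]=43 -> 43 < 46, search right half
lo=11 > hi=10, target 46 not found

Binary search determines that 46 is not in the array after 4 comparisons. The search space was exhausted without finding the target.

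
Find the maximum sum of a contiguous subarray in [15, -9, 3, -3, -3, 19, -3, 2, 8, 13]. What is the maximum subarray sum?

Using Kadane's algorithm on [15, -9, 3, -3, -3, 19, -3, 2, 8, 13]:

Scanning through the array:
Position 1 (value -9): max_ending_here = 6, max_so_far = 15
Position 2 (value 3): max_ending_here = 9, max_so_far = 15
Position 3 (value -3): max_ending_here = 6, max_so_far = 15
Position 4 (value -3): max_ending_here = 3, max_so_far = 15
Position 5 (value 19): max_ending_here = 22, max_so_far = 22
Position 6 (value -3): max_ending_here = 19, max_so_far = 22
Position 7 (value 2): max_ending_here = 21, max_so_far = 22
Position 8 (value 8): max_ending_here = 29, max_so_far = 29
Position 9 (value 13): max_ending_here = 42, max_so_far = 42

Maximum subarray: [15, -9, 3, -3, -3, 19, -3, 2, 8, 13]
Maximum sum: 42

The maximum subarray is [15, -9, 3, -3, -3, 19, -3, 2, 8, 13] with sum 42. This subarray runs from index 0 to index 9.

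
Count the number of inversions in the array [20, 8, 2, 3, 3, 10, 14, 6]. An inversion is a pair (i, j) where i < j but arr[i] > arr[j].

Finding inversions in [20, 8, 2, 3, 3, 10, 14, 6]:

(0, 1): arr[0]=20 > arr[1]=8
(0, 2): arr[0]=20 > arr[2]=2
(0, 3): arr[0]=20 > arr[3]=3
(0, 4): arr[0]=20 > arr[4]=3
(0, 5): arr[0]=20 > arr[5]=10
(0, 6): arr[0]=20 > arr[6]=14
(0, 7): arr[0]=20 > arr[7]=6
(1, 2): arr[1]=8 > arr[2]=2
(1, 3): arr[1]=8 > arr[3]=3
(1, 4): arr[1]=8 > arr[4]=3
(1, 7): arr[1]=8 > arr[7]=6
(5, 7): arr[5]=10 > arr[7]=6
(6, 7): arr[6]=14 > arr[7]=6

Total inversions: 13

The array has 13 inversion(s): (0,1), (0,2), (0,3), (0,4), (0,5), (0,6), (0,7), (1,2), (1,3), (1,4), (1,7), (5,7), (6,7). Each pair (i,j) satisfies i < j and arr[i] > arr[j].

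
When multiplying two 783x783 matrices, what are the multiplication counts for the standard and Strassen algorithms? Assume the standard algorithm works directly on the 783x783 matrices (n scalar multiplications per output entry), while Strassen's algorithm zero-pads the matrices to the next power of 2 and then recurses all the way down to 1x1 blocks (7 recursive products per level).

Matrix multiplication for 783x783 matrices:

Strassen's algorithm requires power-of-2 dimensions. Pad 783x783 to 1024x1024 (next power of 2).

Standard algorithm: 783^3 = 480048687 multiplications
Strassen's algorithm: 7^(log2(1024)) = 7^10 = 282475249 multiplications
Savings: 480048687 - 282475249 = 197573438 multiplications

Standard: 480048687 multiplications (783^3). Strassen: 282475249 multiplications (7^10, after padding to 1024x1024). Strassen reduces 8 recursive multiplications to 7 at each level.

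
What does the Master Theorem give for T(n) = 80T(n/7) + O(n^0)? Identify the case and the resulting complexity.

Master Theorem for T(n) = 80T(n/7) + O(n^0):

a = 80, b = 7, c = 0
log_b(a) = log_7(80) = 2.2519

Case 1: c = 0 < log_7(80) = 2.2519
T(n) = O(n^(log_7 80))

For T(n) = 80T(n/7) + O(n^0): log_7(80) = 2.2519. This is Case 1 of the Master Theorem (c < log_b(a), work dominated by leaves), giving O(n^(log_7 80)).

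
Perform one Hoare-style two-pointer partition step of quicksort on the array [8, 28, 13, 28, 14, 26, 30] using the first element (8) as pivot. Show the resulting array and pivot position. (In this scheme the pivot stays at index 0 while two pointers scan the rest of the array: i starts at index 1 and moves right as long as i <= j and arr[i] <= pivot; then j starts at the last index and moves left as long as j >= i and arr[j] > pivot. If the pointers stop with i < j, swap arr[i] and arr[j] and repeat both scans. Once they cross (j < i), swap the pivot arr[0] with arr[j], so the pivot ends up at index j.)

Hoare-style two-pointer partition with pivot = 8:

Initial array: [8, 28, 13, 28, 14, 26, 30]

Pointers start at i = 1, j = 6.
i ends at 1, j ends at 0: the pointers have crossed (j < i), so scanning stops.

j = 0, so swapping arr[0] with arr[j] leaves the pivot at position 0: [8, 28, 13, 28, 14, 26, 30]
Pivot position: 0

After partitioning with pivot 8, the array becomes [8, 28, 13, 28, 14, 26, 30]. The pivot is placed at index 0. All elements to the left of the pivot are <= 8, and all elements to the right are > 8.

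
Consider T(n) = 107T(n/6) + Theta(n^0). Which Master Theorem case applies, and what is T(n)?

Master Theorem for T(n) = 107T(n/6) + O(n^0):

a = 107, b = 6, c = 0
log_b(a) = log_6(107) = 2.6080

Case 1: c = 0 < log_6(107) = 2.6080
T(n) = O(n^(log_6 107))

For T(n) = 107T(n/6) + O(n^0): log_6(107) = 2.6080. This is Case 1 of the Master Theorem (c < log_b(a), work dominated by leaves), giving O(n^(log_6 107)).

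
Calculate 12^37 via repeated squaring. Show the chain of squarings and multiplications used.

Computing 12^37 by squaring (build up from 12^1; each line after the first costs one multiplication):

12^1 = 12
12^2 = (12^1)^2 = 12^2 = 144
12^4 = (12^2)^2 = 144^2 = 20736
12^8 = (12^4)^2 = 20736^2 = 429981696
12^9 = 12 * 12^8 = 12 * 429981696 = 5159780352
12^18 = (12^9)^2 = 5159780352^2 = 26623333280885243904
12^36 = (12^18)^2 = 26623333280885243904^2 = 708801874985091845381344307009569161216
12^37 = 12 * 12^36 = 12 * 708801874985091845381344307009569161216 = 8505622499821102144576131684114829934592

Result: 8505622499821102144576131684114829934592
Multiplications needed: 7 (7 lines after 12^1)

12^37 = 8505622499821102144576131684114829934592. Using exponentiation by squaring, this requires 7 multiplications. The key idea: if the exponent is even, square the half-power; if odd, multiply by the base once.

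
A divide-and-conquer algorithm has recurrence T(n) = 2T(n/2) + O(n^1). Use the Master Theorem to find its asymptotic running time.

Master Theorem for T(n) = 2T(n/2) + O(n^1):

a = 2, b = 2, c = 1
log_b(a) = log_2(2) = 1.0000

Case 2: c = 1 = log_2(2) = 1.0000
T(n) = O(n^1 log n) = O(n log n)

For T(n) = 2T(n/2) + O(n^1): log_2(2) = 1.0000. This is Case 2 of the Master Theorem (c = log_b(a), equal work at all levels), giving O(n log n).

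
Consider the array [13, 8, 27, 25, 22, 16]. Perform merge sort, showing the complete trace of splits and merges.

Merge sort trace:

Split: [13, 8, 27, 25, 22, 16] -> [13, 8, 27] and [25, 22, 16]
  Split: [13, 8, 27] -> [13] and [8, 27]
    Split: [8, 27] -> [8] and [27]
    Merge: [8] + [27] -> [8, 27]
  Merge: [13] + [8, 27] -> [8, 13, 27]
  Split: [25, 22, 16] -> [25] and [22, 16]
    Split: [22, 16] -> [22] and [16]
    Merge: [22] + [16] -> [16, 22]
  Merge: [25] + [16, 22] -> [16, 22, 25]
Merge: [8, 13, 27] + [16, 22, 25] -> [8, 13, 16, 22, 25, 27]

Final sorted array: [8, 13, 16, 22, 25, 27]

The merge sort proceeds by recursively splitting the array and merging sorted halves.
After all merges, the sorted array is [8, 13, 16, 22, 25, 27].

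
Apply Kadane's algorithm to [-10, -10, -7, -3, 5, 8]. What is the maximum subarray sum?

Using Kadane's algorithm on [-10, -10, -7, -3, 5, 8]:

Scanning through the array:
Position 1 (value -10): max_ending_here = -10, max_so_far = -10
Position 2 (value -7): max_ending_here = -7, max_so_far = -7
Position 3 (value -3): max_ending_here = -3, max_so_far = -3
Position 4 (value 5): max_ending_here = 5, max_so_far = 5
Position 5 (value 8): max_ending_here = 13, max_so_far = 13

Maximum subarray: [5, 8]
Maximum sum: 13

The maximum subarray is [5, 8] with sum 13. This subarray runs from index 4 to index 5.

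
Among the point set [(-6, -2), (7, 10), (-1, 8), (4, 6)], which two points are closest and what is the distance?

Computing all pairwise distances among 4 points:

d((-6, -2), (7, 10)) = 17.6918
d((-6, -2), (-1, 8)) = 11.1803
d((-6, -2), (4, 6)) = 12.8062
d((7, 10), (-1, 8)) = 8.2462
d((7, 10), (4, 6)) = 5.0 <-- minimum
d((-1, 8), (4, 6)) = 5.3852

Closest pair: (7, 10) and (4, 6) with distance 5.0

The closest pair is (7, 10) and (4, 6) with Euclidean distance 5.0. For 4 points, brute-force pairwise comparison is shown above. For large n, the divide-and-conquer algorithm (sort by x, recurse on halves, check the dividing strip) achieves O(n log n).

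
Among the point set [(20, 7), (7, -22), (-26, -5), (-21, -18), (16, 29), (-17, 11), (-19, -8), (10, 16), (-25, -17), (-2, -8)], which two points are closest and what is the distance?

Computing all pairwise distances among 10 points:

d((20, 7), (7, -22)) = 31.7805
d((20, 7), (-26, -5)) = 47.5395
d((20, 7), (-21, -18)) = 48.0208
d((20, 7), (16, 29)) = 22.3607
d((20, 7), (-17, 11)) = 37.2156
d((20, 7), (-19, -8)) = 41.7852
d((20, 7), (10, 16)) = 13.4536
d((20, 7), (-25, -17)) = 51.0
d((20, 7), (-2, -8)) = 26.6271
d((7, -22), (-26, -5)) = 37.1214
d((7, -22), (-21, -18)) = 28.2843
d((7, -22), (16, 29)) = 51.788
d((7, -22), (-17, 11)) = 40.8044
d((7, -22), (-19, -8)) = 29.5296
d((7, -22), (10, 16)) = 38.1182
d((7, -22), (-25, -17)) = 32.3883
d((7, -22), (-2, -8)) = 16.6433
d((-26, -5), (-21, -18)) = 13.9284
d((-26, -5), (16, 29)) = 54.037
d((-26, -5), (-17, 11)) = 18.3576
d((-26, -5), (-19, -8)) = 7.6158
d((-26, -5), (10, 16)) = 41.6773
d((-26, -5), (-25, -17)) = 12.0416
d((-26, -5), (-2, -8)) = 24.1868
d((-21, -18), (16, 29)) = 59.8164
d((-21, -18), (-17, 11)) = 29.2746
d((-21, -18), (-19, -8)) = 10.198
d((-21, -18), (10, 16)) = 46.0109
d((-21, -18), (-25, -17)) = 4.1231 <-- minimum
d((-21, -18), (-2, -8)) = 21.4709
d((16, 29), (-17, 11)) = 37.5899
d((16, 29), (-19, -8)) = 50.9313
d((16, 29), (10, 16)) = 14.3178
d((16, 29), (-25, -17)) = 61.6198
d((16, 29), (-2, -8)) = 41.1461
d((-17, 11), (-19, -8)) = 19.105
d((-17, 11), (10, 16)) = 27.4591
d((-17, 11), (-25, -17)) = 29.1204
d((-17, 11), (-2, -8)) = 24.2074
d((-19, -8), (10, 16)) = 37.6431
d((-19, -8), (-25, -17)) = 10.8167
d((-19, -8), (-2, -8)) = 17.0
d((10, 16), (-25, -17)) = 48.1041
d((10, 16), (-2, -8)) = 26.8328
d((-25, -17), (-2, -8)) = 24.6982

Closest pair: (-21, -18) and (-25, -17) with distance 4.1231

The closest pair is (-21, -18) and (-25, -17) with Euclidean distance 4.1231. For 10 points, brute-force pairwise comparison is shown above. For large n, the divide-and-conquer algorithm (sort by x, recurse on halves, check the dividing strip) achieves O(n log n).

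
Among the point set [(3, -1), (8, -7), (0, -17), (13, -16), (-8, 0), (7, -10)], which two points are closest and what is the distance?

Computing all pairwise distances among 6 points:

d((3, -1), (8, -7)) = 7.8102
d((3, -1), (0, -17)) = 16.2788
d((3, -1), (13, -16)) = 18.0278
d((3, -1), (-8, 0)) = 11.0454
d((3, -1), (7, -10)) = 9.8489
d((8, -7), (0, -17)) = 12.8062
d((8, -7), (13, -16)) = 10.2956
d((8, -7), (-8, 0)) = 17.4642
d((8, -7), (7, -10)) = 3.1623 <-- minimum
d((0, -17), (13, -16)) = 13.0384
d((0, -17), (-8, 0)) = 18.7883
d((0, -17), (7, -10)) = 9.8995
d((13, -16), (-8, 0)) = 26.4008
d((13, -16), (7, -10)) = 8.4853
d((-8, 0), (7, -10)) = 18.0278

Closest pair: (8, -7) and (7, -10) with distance 3.1623

The closest pair is (8, -7) and (7, -10) with Euclidean distance 3.1623. For 6 points, brute-force pairwise comparison is shown above. For large n, the divide-and-conquer algorithm (sort by x, recurse on halves, check the dividing strip) achieves O(n log n).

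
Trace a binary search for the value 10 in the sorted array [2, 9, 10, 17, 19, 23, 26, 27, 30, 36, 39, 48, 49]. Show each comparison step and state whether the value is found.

Binary search for 10 in [2, 9, 10, 17, 19, 23, 26, 27, 30, 36, 39, 48, 49]:

lo=0, hi=12, mid=6, arr[mid]=26 -> 26 > 10, search left half
lo=0, hi=5, mid=2, arr[mid]=10 -> Found target at index 2!

Binary search finds 10 at index 2 after 2 comparisons. The search repeatedly halves the search space by comparing with the middle element.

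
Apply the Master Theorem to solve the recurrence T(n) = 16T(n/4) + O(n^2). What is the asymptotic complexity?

Master Theorem for T(n) = 16T(n/4) + O(n^2):

a = 16, b = 4, c = 2
log_b(a) = log_4(16) = 2.0000

Case 2: c = 2 = log_4(16) = 2.0000
T(n) = O(n^2 log n) = O(n^2 log n)

For T(n) = 16T(n/4) + O(n^2): log_4(16) = 2.0000. This is Case 2 of the Master Theorem (c = log_b(a), equal work at all levels), giving O(n^2 log n).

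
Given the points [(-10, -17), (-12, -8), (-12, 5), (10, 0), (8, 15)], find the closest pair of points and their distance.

Computing all pairwise distances among 5 points:

d((-10, -17), (-12, -8)) = 9.2195 <-- minimum
d((-10, -17), (-12, 5)) = 22.0907
d((-10, -17), (10, 0)) = 26.2488
d((-10, -17), (8, 15)) = 36.7151
d((-12, -8), (-12, 5)) = 13.0
d((-12, -8), (10, 0)) = 23.4094
d((-12, -8), (8, 15)) = 30.4795
d((-12, 5), (10, 0)) = 22.561
d((-12, 5), (8, 15)) = 22.3607
d((10, 0), (8, 15)) = 15.1327

Closest pair: (-10, -17) and (-12, -8) with distance 9.2195

The closest pair is (-10, -17) and (-12, -8) with Euclidean distance 9.2195. For 5 points, brute-force pairwise comparison is shown above. For large n, the divide-and-conquer algorithm (sort by x, recurse on halves, check the dividing strip) achieves O(n log n).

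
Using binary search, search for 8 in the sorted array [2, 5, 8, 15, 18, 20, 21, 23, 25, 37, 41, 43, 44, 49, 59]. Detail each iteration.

Binary search for 8 in [2, 5, 8, 15, 18, 20, 21, 23, 25, 37, 41, 43, 44, 49, 59]:

lo=0, hi=14, mid=7, arr[mid]=23 -> 23 > 8, search left half
lo=0, hi=6, mid=3, arr[mid]=15 -> 15 > 8, search left half
lo=0, hi=2, mid=1, arr[mid]=5 -> 5 < 8, search right half
lo=2, hi=2, mid=2, arr[mid]=8 -> Found target at index 2!

Binary search finds 8 at index 2 after 4 comparisons. The search repeatedly halves the search space by comparing with the middle element.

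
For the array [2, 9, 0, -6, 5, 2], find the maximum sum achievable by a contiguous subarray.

Using Kadane's algorithm on [2, 9, 0, -6, 5, 2]:

Scanning through the array:
Position 1 (value 9): max_ending_here = 11, max_so_far = 11
Position 2 (value 0): max_ending_here = 11, max_so_far = 11
Position 3 (value -6): max_ending_here = 5, max_so_far = 11
Position 4 (value 5): max_ending_here = 10, max_so_far = 11
Position 5 (value 2): max_ending_here = 12, max_so_far = 12

Maximum subarray: [2, 9, 0, -6, 5, 2]
Maximum sum: 12

The maximum subarray is [2, 9, 0, -6, 5, 2] with sum 12. This subarray runs from index 0 to index 5.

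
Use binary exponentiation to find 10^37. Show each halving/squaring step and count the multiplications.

Computing 10^37 by squaring (build up from 10^1; each line after the first costs one multiplication):

10^1 = 10
10^2 = (10^1)^2 = 10^2 = 100
10^4 = (10^2)^2 = 100^2 = 10000
10^8 = (10^4)^2 = 10000^2 = 100000000
10^9 = 10 * 10^8 = 10 * 100000000 = 1000000000
10^18 = (10^9)^2 = 1000000000^2 = 1000000000000000000
10^36 = (10^18)^2 = 1000000000000000000^2 = 1000000000000000000000000000000000000
10^37 = 10 * 10^36 = 10 * 1000000000000000000000000000000000000 = 10000000000000000000000000000000000000

Result: 10000000000000000000000000000000000000
Multiplications needed: 7 (7 lines after 10^1)

10^37 = 10000000000000000000000000000000000000. Using exponentiation by squaring, this requires 7 multiplications. The key idea: if the exponent is even, square the half-power; if odd, multiply by the base once.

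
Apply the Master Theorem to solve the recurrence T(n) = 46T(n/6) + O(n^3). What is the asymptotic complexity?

Master Theorem for T(n) = 46T(n/6) + O(n^3):

a = 46, b = 6, c = 3
log_b(a) = log_6(46) = 2.1368

Case 3: c = 3 > log_6(46) = 2.1368
T(n) = O(n^3) = O(n^3)

For T(n) = 46T(n/6) + O(n^3): log_6(46) = 2.1368. This is Case 3 of the Master Theorem (c > log_b(a), work dominated by root), giving O(n^3).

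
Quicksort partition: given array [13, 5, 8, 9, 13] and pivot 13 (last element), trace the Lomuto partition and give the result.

Lomuto partition with pivot = 13:

Initial array: [13, 5, 8, 9, 13]

arr[0]=13 <= 13: swap with position 0, array becomes [13, 5, 8, 9, 13]
arr[1]=5 <= 13: swap with position 1, array becomes [13, 5, 8, 9, 13]
arr[2]=8 <= 13: swap with position 2, array becomes [13, 5, 8, 9, 13]
arr[3]=9 <= 13: swap with position 3, array becomes [13, 5, 8, 9, 13]

Place pivot at position 4: [13, 5, 8, 9, 13]
Pivot position: 4

After partitioning with pivot 13, the array becomes [13, 5, 8, 9, 13]. The pivot is placed at index 4. All elements to the left of the pivot are <= 13, and all elements to the right are > 13.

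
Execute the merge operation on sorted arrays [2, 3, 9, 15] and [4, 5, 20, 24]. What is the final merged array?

Merging process:

Compare 2 vs 4: take 2 from left. Merged: [2]
Compare 3 vs 4: take 3 from left. Merged: [2, 3]
Compare 9 vs 4: take 4 from right. Merged: [2, 3, 4]
Compare 9 vs 5: take 5 from right. Merged: [2, 3, 4, 5]
Compare 9 vs 20: take 9 from left. Merged: [2, 3, 4, 5, 9]
Compare 15 vs 20: take 15 from left. Merged: [2, 3, 4, 5, 9, 15]
Append remaining from right: [20, 24]. Merged: [2, 3, 4, 5, 9, 15, 20, 24]

Final merged array: [2, 3, 4, 5, 9, 15, 20, 24]
Total comparisons: 6

The merged array is [2, 3, 4, 5, 9, 15, 20, 24], requiring 6 comparisons. The merge step runs in O(n) time where n is the total number of elements.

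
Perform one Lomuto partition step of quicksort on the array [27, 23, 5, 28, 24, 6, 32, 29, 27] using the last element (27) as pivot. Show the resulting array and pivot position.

Lomuto partition with pivot = 27:

Initial array: [27, 23, 5, 28, 24, 6, 32, 29, 27]

arr[0]=27 <= 27: swap with position 0, array becomes [27, 23, 5, 28, 24, 6, 32, 29, 27]
arr[1]=23 <= 27: swap with position 1, array becomes [27, 23, 5, 28, 24, 6, 32, 29, 27]
arr[2]=5 <= 27: swap with position 2, array becomes [27, 23, 5, 28, 24, 6, 32, 29, 27]
arr[3]=28 > 27: no swap
arr[4]=24 <= 27: swap with position 3, array becomes [27, 23, 5, 24, 28, 6, 32, 29, 27]
arr[5]=6 <= 27: swap with position 4, array becomes [27, 23, 5, 24, 6, 28, 32, 29, 27]
arr[6]=32 > 27: no swap
arr[7]=29 > 27: no swap

Place pivot at position 5: [27, 23, 5, 24, 6, 27, 32, 29, 28]
Pivot position: 5

After partitioning with pivot 27, the array becomes [27, 23, 5, 24, 6, 27, 32, 29, 28]. The pivot is placed at index 5. All elements to the left of the pivot are <= 27, and all elements to the right are > 27.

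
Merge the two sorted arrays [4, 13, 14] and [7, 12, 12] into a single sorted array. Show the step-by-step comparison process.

Merging process:

Compare 4 vs 7: take 4 from left. Merged: [4]
Compare 13 vs 7: take 7 from right. Merged: [4, 7]
Compare 13 vs 12: take 12 from right. Merged: [4, 7, 12]
Compare 13 vs 12: take 12 from right. Merged: [4, 7, 12, 12]
Append remaining from left: [13, 14]. Merged: [4, 7, 12, 12, 13, 14]

Final merged array: [4, 7, 12, 12, 13, 14]
Total comparisons: 4

The merged array is [4, 7, 12, 12, 13, 14], requiring 4 comparisons. The merge step runs in O(n) time where n is the total number of elements.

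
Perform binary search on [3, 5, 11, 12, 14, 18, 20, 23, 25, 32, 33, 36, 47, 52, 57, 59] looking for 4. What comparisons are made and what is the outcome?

Binary search for 4 in [3, 5, 11, 12, 14, 18, 20, 23, 25, 32, 33, 36, 47, 52, 57, 59]:

lo=0, hi=15, mid=7, arr[mid]=23 -> 23 > 4, search left half
lo=0, hi=6, mid=3, arr[mid]=12 -> 12 > 4, search left half
lo=0, hi=2, mid=1, arr[mid]=5 -> 5 > 4, search left half
lo=0, hi=0, mid=0, arr[mid]=3 -> 3 < 4, search right half
lo=1 > hi=0, target 4 not found

Binary search determines that 4 is not in the array after 4 comparisons. The search space was exhausted without finding the target.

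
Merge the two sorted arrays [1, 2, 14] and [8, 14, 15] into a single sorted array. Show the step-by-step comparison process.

Merging process:

Compare 1 vs 8: take 1 from left. Merged: [1]
Compare 2 vs 8: take 2 from left. Merged: [1, 2]
Compare 14 vs 8: take 8 from right. Merged: [1, 2, 8]
Compare 14 vs 14: take 14 from left. Merged: [1, 2, 8, 14]
Append remaining from right: [14, 15]. Merged: [1, 2, 8, 14, 14, 15]

Final merged array: [1, 2, 8, 14, 14, 15]
Total comparisons: 4

The merged array is [1, 2, 8, 14, 14, 15], requiring 4 comparisons. The merge step runs in O(n) time where n is the total number of elements.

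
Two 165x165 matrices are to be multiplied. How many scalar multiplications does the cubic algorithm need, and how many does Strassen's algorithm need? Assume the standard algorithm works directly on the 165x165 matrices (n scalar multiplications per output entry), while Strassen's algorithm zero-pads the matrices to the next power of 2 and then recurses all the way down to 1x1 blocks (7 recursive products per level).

Matrix multiplication for 165x165 matrices:

Strassen's algorithm requires power-of-2 dimensions. Pad 165x165 to 256x256 (next power of 2).

Standard algorithm: 165^3 = 4492125 multiplications
Strassen's algorithm: 7^(log2(256)) = 7^8 = 5764801 multiplications
Difference: 4492125 - 5764801 = -1272676 (Strassen uses MORE here due to padding overhead — for small or just-over-power-of-2 n, padding can outweigh the per-level savings)

Standard: 4492125 multiplications (165^3). Strassen: 5764801 multiplications (7^8, after padding to 256x256). Strassen reduces 8 recursive multiplications to 7 at each level.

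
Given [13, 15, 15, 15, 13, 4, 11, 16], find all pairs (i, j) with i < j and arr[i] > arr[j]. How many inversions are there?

Finding inversions in [13, 15, 15, 15, 13, 4, 11, 16]:

(0, 5): arr[0]=13 > arr[5]=4
(0, 6): arr[0]=13 > arr[6]=11
(1, 4): arr[1]=15 > arr[4]=13
(1, 5): arr[1]=15 > arr[5]=4
(1, 6): arr[1]=15 > arr[6]=11
(2, 4): arr[2]=15 > arr[4]=13
(2, 5): arr[2]=15 > arr[5]=4
(2, 6): arr[2]=15 > arr[6]=11
(3, 4): arr[3]=15 > arr[4]=13
(3, 5): arr[3]=15 > arr[5]=4
(3, 6): arr[3]=15 > arr[6]=11
(4, 5): arr[4]=13 > arr[5]=4
(4, 6): arr[4]=13 > arr[6]=11

Total inversions: 13

The array has 13 inversion(s): (0,5), (0,6), (1,4), (1,5), (1,6), (2,4), (2,5), (2,6), (3,4), (3,5), (3,6), (4,5), (4,6). Each pair (i,j) satisfies i < j and arr[i] > arr[j].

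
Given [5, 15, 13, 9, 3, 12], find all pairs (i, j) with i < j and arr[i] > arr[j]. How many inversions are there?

Finding inversions in [5, 15, 13, 9, 3, 12]:

(0, 4): arr[0]=5 > arr[4]=3
(1, 2): arr[1]=15 > arr[2]=13
(1, 3): arr[1]=15 > arr[3]=9
(1, 4): arr[1]=15 > arr[4]=3
(1, 5): arr[1]=15 > arr[5]=12
(2, 3): arr[2]=13 > arr[3]=9
(2, 4): arr[2]=13 > arr[4]=3
(2, 5): arr[2]=13 > arr[5]=12
(3, 4): arr[3]=9 > arr[4]=3

Total inversions: 9

The array has 9 inversion(s): (0,4), (1,2), (1,3), (1,4), (1,5), (2,3), (2,4), (2,5), (3,4). Each pair (i,j) satisfies i < j and arr[i] > arr[j].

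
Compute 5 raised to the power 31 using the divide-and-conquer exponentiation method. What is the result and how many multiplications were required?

Computing 5^31 by squaring (build up from 5^1; each line after the first costs one multiplication):

5^1 = 5
5^2 = (5^1)^2 = 5^2 = 25
5^3 = 5 * 5^2 = 5 * 25 = 125
5^6 = (5^3)^2 = 125^2 = 15625
5^7 = 5 * 5^6 = 5 * 15625 = 78125
5^14 = (5^7)^2 = 78125^2 = 6103515625
5^15 = 5 * 5^14 = 5 * 6103515625 = 30517578125
5^30 = (5^15)^2 = 30517578125^2 = 931322574615478515625
5^31 = 5 * 5^30 = 5 * 931322574615478515625 = 4656612873077392578125

Result: 4656612873077392578125
Multiplications needed: 8 (8 lines after 5^1)

5^31 = 4656612873077392578125. Using exponentiation by squaring, this requires 8 multiplications. The key idea: if the exponent is even, square the half-power; if odd, multiply by the base once.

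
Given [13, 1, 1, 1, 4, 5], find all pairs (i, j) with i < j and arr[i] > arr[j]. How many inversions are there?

Finding inversions in [13, 1, 1, 1, 4, 5]:

(0, 1): arr[0]=13 > arr[1]=1
(0, 2): arr[0]=13 > arr[2]=1
(0, 3): arr[0]=13 > arr[3]=1
(0, 4): arr[0]=13 > arr[4]=4
(0, 5): arr[0]=13 > arr[5]=5

Total inversions: 5

The array has 5 inversion(s): (0,1), (0,2), (0,3), (0,4), (0,5). Each pair (i,j) satisfies i < j and arr[i] > arr[j].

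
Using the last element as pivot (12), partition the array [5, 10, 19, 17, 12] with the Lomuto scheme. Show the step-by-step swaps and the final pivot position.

Lomuto partition with pivot = 12:

Initial array: [5, 10, 19, 17, 12]

arr[0]=5 <= 12: swap with position 0, array becomes [5, 10, 19, 17, 12]
arr[1]=10 <= 12: swap with position 1, array becomes [5, 10, 19, 17, 12]
arr[2]=19 > 12: no swap
arr[3]=17 > 12: no swap

Place pivot at position 2: [5, 10, 12, 17, 19]
Pivot position: 2

After partitioning with pivot 12, the array becomes [5, 10, 12, 17, 19]. The pivot is placed at index 2. All elements to the left of the pivot are <= 12, and all elements to the right are > 12.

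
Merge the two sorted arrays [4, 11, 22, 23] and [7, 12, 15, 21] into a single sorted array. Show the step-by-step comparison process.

Merging process:

Compare 4 vs 7: take 4 from left. Merged: [4]
Compare 11 vs 7: take 7 from right. Merged: [4, 7]
Compare 11 vs 12: take 11 from left. Merged: [4, 7, 11]
Compare 22 vs 12: take 12 from right. Merged: [4, 7, 11, 12]
Compare 22 vs 15: take 15 from right. Merged: [4, 7, 11, 12, 15]
Compare 22 vs 21: take 21 from right. Merged: [4, 7, 11, 12, 15, 21]
Append remaining from left: [22, 23]. Merged: [4, 7, 11, 12, 15, 21, 22, 23]

Final merged array: [4, 7, 11, 12, 15, 21, 22, 23]
Total comparisons: 6

The merged array is [4, 7, 11, 12, 15, 21, 22, 23], requiring 6 comparisons. The merge step runs in O(n) time where n is the total number of elements.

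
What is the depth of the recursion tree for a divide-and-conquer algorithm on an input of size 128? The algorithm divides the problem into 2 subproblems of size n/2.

For divide and conquer with division factor 2:

Problem sizes at each level:
Level 0: 128
Level 1: 64
Level 2: 32
Level 3: 16
Level 4: 8
Level 5: 4
Level 6: 2
Level 7: 1

The root is level 0 and the size-1 base case is level 7 (the tree spans levels 0 through 7, i.e. 8 levels counting the root), so the depth is the number of divisions: log_2(128) = 7

The recursion tree depth is log_2(128) = 7. At each level, the problem size is divided by 2, so it takes 7 divisions to reduce to a base case of size 1. The algorithm makes 2 recursive calls at each level.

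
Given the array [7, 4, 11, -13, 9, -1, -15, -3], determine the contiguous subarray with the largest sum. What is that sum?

Using Kadane's algorithm on [7, 4, 11, -13, 9, -1, -15, -3]:

Scanning through the array:
Position 1 (value 4): max_ending_here = 11, max_so_far = 11
Position 2 (value 11): max_ending_here = 22, max_so_far = 22
Position 3 (value -13): max_ending_here = 9, max_so_far = 22
Position 4 (value 9): max_ending_here = 18, max_so_far = 22
Position 5 (value -1): max_ending_here = 17, max_so_far = 22
Position 6 (value -15): max_ending_here = 2, max_so_far = 22
Position 7 (value -3): max_ending_here = -1, max_so_far = 22

Maximum subarray: [7, 4, 11]
Maximum sum: 22

The maximum subarray is [7, 4, 11] with sum 22. This subarray runs from index 0 to index 2.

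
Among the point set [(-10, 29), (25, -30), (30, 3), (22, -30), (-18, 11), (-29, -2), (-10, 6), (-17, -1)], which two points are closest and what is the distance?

Computing all pairwise distances among 8 points:

d((-10, 29), (25, -30)) = 68.6003
d((-10, 29), (30, 3)) = 47.7074
d((-10, 29), (22, -30)) = 67.1193
d((-10, 29), (-18, 11)) = 19.6977
d((-10, 29), (-29, -2)) = 36.3593
d((-10, 29), (-10, 6)) = 23.0
d((-10, 29), (-17, -1)) = 30.8058
d((25, -30), (30, 3)) = 33.3766
d((25, -30), (22, -30)) = 3.0 <-- minimum
d((25, -30), (-18, 11)) = 59.4138
d((25, -30), (-29, -2)) = 60.8276
d((25, -30), (-10, 6)) = 50.2096
d((25, -30), (-17, -1)) = 51.0392
d((30, 3), (22, -30)) = 33.9559
d((30, 3), (-18, 11)) = 48.6621
d((30, 3), (-29, -2)) = 59.2115
d((30, 3), (-10, 6)) = 40.1123
d((30, 3), (-17, -1)) = 47.1699
d((22, -30), (-18, 11)) = 57.28
d((22, -30), (-29, -2)) = 58.1808
d((22, -30), (-10, 6)) = 48.1664
d((22, -30), (-17, -1)) = 48.6004
d((-18, 11), (-29, -2)) = 17.0294
d((-18, 11), (-10, 6)) = 9.434
d((-18, 11), (-17, -1)) = 12.0416
d((-29, -2), (-10, 6)) = 20.6155
d((-29, -2), (-17, -1)) = 12.0416
d((-10, 6), (-17, -1)) = 9.8995

Closest pair: (25, -30) and (22, -30) with distance 3.0

The closest pair is (25, -30) and (22, -30) with Euclidean distance 3.0. For 8 points, brute-force pairwise comparison is shown above. For large n, the divide-and-conquer algorithm (sort by x, recurse on halves, check the dividing strip) achieves O(n log n).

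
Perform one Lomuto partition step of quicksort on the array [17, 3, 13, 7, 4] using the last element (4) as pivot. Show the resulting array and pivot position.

Lomuto partition with pivot = 4:

Initial array: [17, 3, 13, 7, 4]

arr[0]=17 > 4: no swap
arr[1]=3 <= 4: swap with position 0, array becomes [3, 17, 13, 7, 4]
arr[2]=13 > 4: no swap
arr[3]=7 > 4: no swap

Place pivot at position 1: [3, 4, 13, 7, 17]
Pivot position: 1

After partitioning with pivot 4, the array becomes [3, 4, 13, 7, 17]. The pivot is placed at index 1. All elements to the left of the pivot are <= 4, and all elements to the right are > 4.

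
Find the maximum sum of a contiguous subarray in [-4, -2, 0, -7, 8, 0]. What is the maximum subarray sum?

Using Kadane's algorithm on [-4, -2, 0, -7, 8, 0]:

Scanning through the array:
Position 1 (value -2): max_ending_here = -2, max_so_far = -2
Position 2 (value 0): max_ending_here = 0, max_so_far = 0
Position 3 (value -7): max_ending_here = -7, max_so_far = 0
Position 4 (value 8): max_ending_here = 8, max_so_far = 8
Position 5 (value 0): max_ending_here = 8, max_so_far = 8

Maximum subarray: [8]
Maximum sum: 8

The maximum subarray is [8] with sum 8. This subarray runs from index 4 to index 4.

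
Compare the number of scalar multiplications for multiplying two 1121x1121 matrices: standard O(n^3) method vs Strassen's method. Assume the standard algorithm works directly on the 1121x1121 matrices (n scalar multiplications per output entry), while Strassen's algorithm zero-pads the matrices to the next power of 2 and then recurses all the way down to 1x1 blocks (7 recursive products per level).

Matrix multiplication for 1121x1121 matrices:

Strassen's algorithm requires power-of-2 dimensions. Pad 1121x1121 to 2048x2048 (next power of 2).

Standard algorithm: 1121^3 = 1408694561 multiplications
Strassen's algorithm: 7^(log2(2048)) = 7^11 = 1977326743 multiplications
Difference: 1408694561 - 1977326743 = -568632182 (Strassen uses MORE here due to padding overhead — for small or just-over-power-of-2 n, padding can outweigh the per-level savings)

Standard: 1408694561 multiplications (1121^3). Strassen: 1977326743 multiplications (7^11, after padding to 2048x2048). Strassen reduces 8 recursive multiplications to 7 at each level.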